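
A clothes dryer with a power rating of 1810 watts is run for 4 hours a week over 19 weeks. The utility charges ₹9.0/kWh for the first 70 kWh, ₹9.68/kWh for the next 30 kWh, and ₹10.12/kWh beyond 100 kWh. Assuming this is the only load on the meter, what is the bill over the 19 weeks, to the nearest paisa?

₹1300.51

Runtime = 4 h/week × 19 weeks = 76 h
Energy = 1.81 kW × 76 h = 137.56 kWh
Tier 1 (0–70 kWh): 70 × ₹9.0 = ₹630
Tier 2 (70–100 kWh): 30 × ₹9.68 = ₹290.4
Above 100 kWh: 37.56 × ₹10.12 = ₹380.1072
Bill = ₹1300.51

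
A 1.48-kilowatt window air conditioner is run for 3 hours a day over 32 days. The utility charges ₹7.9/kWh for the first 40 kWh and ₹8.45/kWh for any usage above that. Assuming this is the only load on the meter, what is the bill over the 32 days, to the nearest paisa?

Runtime = 3 h/day × 32 days = 96 h
Energy = 1.48 kW × 96 h = 142.08 kWh
Tier 1 (0–40 kWh): 40 × ₹7.9 = ₹316
Above 40 kWh: 102.08 × ₹8.45 = ₹862.576
Bill = ₹1178.58

₹1178.58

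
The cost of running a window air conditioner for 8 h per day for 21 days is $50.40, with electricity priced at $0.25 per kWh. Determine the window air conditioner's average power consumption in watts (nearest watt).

Energy = $50.40 ÷ $0.25/kWh = 201.6 kWh
Runtime = 8 h/day × 21 days = 168 h
Power = 201.6 kWh ÷ 168 h = 1.2 kW = 1200 W

1200 W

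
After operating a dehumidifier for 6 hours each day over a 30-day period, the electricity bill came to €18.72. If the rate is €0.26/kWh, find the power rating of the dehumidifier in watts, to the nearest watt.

Energy = €18.72 ÷ €0.26/kWh = 72 kWh
Runtime = 6 h/day × 30 days = 180 h
Power = 72 kWh ÷ 180 h = 0.4 kW = 400 W

400 W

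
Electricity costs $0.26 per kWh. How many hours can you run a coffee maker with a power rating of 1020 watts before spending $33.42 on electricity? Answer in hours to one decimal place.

126.0 h

Energy available = $33.42 ÷ $0.26/kWh = 128.5385 kWh
Hours = 128.5385 kWh ÷ 1.02 kW = 126.0 h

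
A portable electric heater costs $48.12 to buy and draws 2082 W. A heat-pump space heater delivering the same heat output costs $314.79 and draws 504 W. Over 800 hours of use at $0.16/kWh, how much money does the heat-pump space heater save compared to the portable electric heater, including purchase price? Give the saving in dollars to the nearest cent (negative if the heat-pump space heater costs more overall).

-$64.69

portable electric heater: $48.12 + (2082/1000) kW × 800 h × $0.16 = $48.12 + $266.496 = $314.616
heat-pump space heater: $314.79 + (504/1000) kW × 800 h × $0.16 = $314.79 + $64.512 = $379.302
Saving = $314.616 − $379.302 = −$64.686 → -$64.69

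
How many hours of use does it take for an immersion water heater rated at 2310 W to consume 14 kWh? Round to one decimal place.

Hours = 14 kWh ÷ 2.31 kW = 6.1 h

6.1 h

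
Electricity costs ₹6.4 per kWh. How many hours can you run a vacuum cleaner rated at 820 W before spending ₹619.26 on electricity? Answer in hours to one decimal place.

Energy available = ₹619.26 ÷ ₹6.4/kWh = 96.7594 kWh
Hours = 96.7594 kWh ÷ 0.82 kW = 118.0 h

118.0 h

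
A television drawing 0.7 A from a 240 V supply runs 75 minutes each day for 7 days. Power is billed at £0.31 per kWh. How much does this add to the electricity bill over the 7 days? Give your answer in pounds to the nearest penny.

Power = 0.7 A × 240 V = 168 W = 0.168 kW
Runtime = 75 min × 7 = 525 min = 8.75 h
Energy = 0.168 kW × 8.75 h = 1.47 kWh
Cost = 1.47 kWh × £0.31/kWh = £0.46

£0.46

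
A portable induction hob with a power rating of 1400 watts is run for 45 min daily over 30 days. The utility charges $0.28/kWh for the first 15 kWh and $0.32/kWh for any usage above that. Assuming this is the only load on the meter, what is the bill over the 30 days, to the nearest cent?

Runtime = 45 min × 30 = 1350 min = 22.5 h
Energy = 1.4 kW × 22.5 h = 31.5 kWh
Tier 1 (0–15 kWh): 15 × $0.28 = $4.2
Above 15 kWh: 16.5 × $0.32 = $5.28
Bill = $9.48

$9.48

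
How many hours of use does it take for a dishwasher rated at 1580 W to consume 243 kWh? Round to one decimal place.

153.8 h

Hours = 243 kWh ÷ 1.58 kW = 153.8 h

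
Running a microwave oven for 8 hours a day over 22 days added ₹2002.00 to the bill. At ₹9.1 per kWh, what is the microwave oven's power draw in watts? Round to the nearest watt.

1250 W

Energy = ₹2002.00 ÷ ₹9.1/kWh = 220 kWh
Runtime = 8 h/day × 22 days = 176 h
Power = 220 kWh ÷ 176 h = 1.25 kW = 1250 W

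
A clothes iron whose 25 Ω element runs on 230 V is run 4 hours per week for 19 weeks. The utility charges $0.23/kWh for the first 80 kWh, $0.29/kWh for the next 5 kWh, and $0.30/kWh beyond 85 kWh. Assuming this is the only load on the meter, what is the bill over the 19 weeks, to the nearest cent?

$42.59

Power = V²/R = 230²/25 = 2116 W = 2.116 kW
Runtime = 4 h/week × 19 weeks = 76 h
Energy = 2.116 kW × 76 h = 160.816 kWh
Tier 1 (0–80 kWh): 80 × $0.23 = $18.4
Tier 2 (80–85 kWh): 5 × $0.29 = $1.45
Above 85 kWh: 75.816 × $0.30 = $22.7448
Bill = $42.59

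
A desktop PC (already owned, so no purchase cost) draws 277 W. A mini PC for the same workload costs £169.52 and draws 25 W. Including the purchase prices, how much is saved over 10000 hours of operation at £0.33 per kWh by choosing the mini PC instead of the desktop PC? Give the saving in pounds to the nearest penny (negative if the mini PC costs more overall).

£662.08

desktop PC: £0.00 + (277/1000) kW × 10000 h × £0.33 = £0.00 + £914.1 = £914.1
mini PC: £169.52 + (25/1000) kW × 10000 h × £0.33 = £169.52 + £82.5 = £252.02
Saving = £914.1 − £252.02 = £662.08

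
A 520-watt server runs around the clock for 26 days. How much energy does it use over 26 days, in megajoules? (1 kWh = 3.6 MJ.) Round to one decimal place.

Runtime = 24 h × 26 = 624 h
Energy = 0.52 kW × 624 h = 324.48 kWh
= 324.48 × 3.6 MJ = 1168.1 MJ

1168.1 MJ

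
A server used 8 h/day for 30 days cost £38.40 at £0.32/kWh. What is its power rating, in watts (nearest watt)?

Energy = £38.40 ÷ £0.32/kWh = 120 kWh
Runtime = 8 h/day × 30 days = 240 h
Power = 120 kWh ÷ 240 h = 0.5 kW = 500 W

500 W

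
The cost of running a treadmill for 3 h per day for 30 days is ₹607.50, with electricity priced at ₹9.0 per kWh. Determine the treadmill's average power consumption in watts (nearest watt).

750 W

Energy = ₹607.50 ÷ ₹9.0/kWh = 67.5 kWh
Runtime = 3 h/day × 30 days = 90 h
Power = 67.5 kWh ÷ 90 h = 0.75 kW = 750 W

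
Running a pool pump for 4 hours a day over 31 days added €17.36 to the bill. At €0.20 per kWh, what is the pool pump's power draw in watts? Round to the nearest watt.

Energy = €17.36 ÷ €0.20/kWh = 86.8 kWh
Runtime = 4 h/day × 31 days = 124 h
Power = 86.8 kWh ÷ 124 h = 0.7 kW = 700 W

700 W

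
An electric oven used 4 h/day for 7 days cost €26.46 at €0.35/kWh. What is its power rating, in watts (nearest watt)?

2700 W

Energy = €26.46 ÷ €0.35/kWh = 75.6 kWh
Runtime = 4 h/day × 7 days = 28 h
Power = 75.6 kWh ÷ 28 h = 2.7 kW = 2700 W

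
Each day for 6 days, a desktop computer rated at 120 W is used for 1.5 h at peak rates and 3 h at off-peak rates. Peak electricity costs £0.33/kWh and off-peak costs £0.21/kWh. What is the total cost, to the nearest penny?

Peak energy = 0.12 kW × 1.5 h × 6 = 1.08 kWh
Off-peak energy = 0.12 kW × 3 h × 6 = 2.16 kWh
Cost = 1.08 × £0.33 + 2.16 × £0.21 = £0.3564 + £0.4536 = £0.81

£0.81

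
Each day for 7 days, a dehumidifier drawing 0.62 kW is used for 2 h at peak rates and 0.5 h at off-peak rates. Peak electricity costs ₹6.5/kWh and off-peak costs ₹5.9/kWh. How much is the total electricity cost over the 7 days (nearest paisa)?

Peak energy = 0.62 kW × 2 h × 7 = 8.68 kWh
Off-peak energy = 0.62 kW × 0.5 h × 7 = 2.17 kWh
Cost = 8.68 × ₹6.5 + 2.17 × ₹5.9 = ₹56.42 + ₹12.803 = ₹69.22

₹69.22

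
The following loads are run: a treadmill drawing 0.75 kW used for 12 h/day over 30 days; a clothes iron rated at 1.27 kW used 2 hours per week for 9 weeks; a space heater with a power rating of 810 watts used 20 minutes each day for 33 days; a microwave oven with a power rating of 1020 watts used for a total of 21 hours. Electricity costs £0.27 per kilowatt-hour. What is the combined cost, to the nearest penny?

£87.26

treadmill: Runtime = 12 h/day × 30 days = 360 h
treadmill: 0.75 kW × 360 h = 270 kWh
clothes iron: Runtime = 2 h/week × 9 weeks = 18 h
clothes iron: 1.27 kW × 18 h = 22.86 kWh
space heater: Runtime = 20 min × 33 = 660 min = 11 h
space heater: 0.81 kW × 11 h = 8.91 kWh
microwave oven: 1.02 kW × 21 h = 21.42 kWh
Total energy = 323.19 kWh
Cost = 323.19 × £0.27 = £87.26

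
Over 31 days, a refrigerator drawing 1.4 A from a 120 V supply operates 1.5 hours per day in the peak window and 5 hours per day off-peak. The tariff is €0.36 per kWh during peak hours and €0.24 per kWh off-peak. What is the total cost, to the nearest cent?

€9.06

Power = 1.4 A × 120 V = 168 W = 0.168 kW
Peak energy = 0.168 kW × 1.5 h × 31 = 7.812 kWh
Off-peak energy = 0.168 kW × 5 h × 31 = 26.04 kWh
Cost = 7.812 × €0.36 + 26.04 × €0.24 = €2.81232 + €6.2496 = €9.06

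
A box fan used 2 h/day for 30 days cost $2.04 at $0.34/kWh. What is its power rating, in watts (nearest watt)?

100 W

Energy = $2.04 ÷ $0.34/kWh = 6 kWh
Runtime = 2 h/day × 30 days = 60 h
Power = 6 kWh ÷ 60 h = 0.1 kW = 100 W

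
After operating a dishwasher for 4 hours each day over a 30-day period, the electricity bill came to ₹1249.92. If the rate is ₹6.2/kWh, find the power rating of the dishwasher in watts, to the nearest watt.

Energy = ₹1249.92 ÷ ₹6.2/kWh = 201.6 kWh
Runtime = 4 h/day × 30 days = 120 h
Power = 201.6 kWh ÷ 120 h = 1.68 kW = 1680 W

1680 W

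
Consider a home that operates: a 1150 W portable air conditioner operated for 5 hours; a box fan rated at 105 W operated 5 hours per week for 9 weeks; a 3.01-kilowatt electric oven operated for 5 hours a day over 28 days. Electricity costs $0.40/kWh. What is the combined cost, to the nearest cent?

portable air conditioner: 1.15 kW × 5 h = 5.75 kWh
box fan: Runtime = 5 h/week × 9 weeks = 45 h
box fan: 0.105 kW × 45 h = 4.725 kWh
electric oven: Runtime = 5 h/day × 28 days = 140 h
electric oven: 3.01 kW × 140 h = 421.4 kWh
Total energy = 431.875 kWh
Cost = 431.875 × $0.40 = $172.75

$172.75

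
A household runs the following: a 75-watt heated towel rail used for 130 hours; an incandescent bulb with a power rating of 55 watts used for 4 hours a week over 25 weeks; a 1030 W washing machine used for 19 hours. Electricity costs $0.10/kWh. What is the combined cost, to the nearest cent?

heated towel rail: 0.075 kW × 130 h = 9.75 kWh
incandescent bulb: Runtime = 4 h/week × 25 weeks = 100 h
incandescent bulb: 0.055 kW × 100 h = 5.5 kWh
washing machine: 1.03 kW × 19 h = 19.57 kWh
Total energy = 34.82 kWh
Cost = 34.82 × $0.10 = $3.48

$3.48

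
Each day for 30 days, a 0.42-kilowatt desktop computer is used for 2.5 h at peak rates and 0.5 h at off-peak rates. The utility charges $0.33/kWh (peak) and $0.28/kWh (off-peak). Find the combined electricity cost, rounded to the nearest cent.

$12.16

Peak energy = 0.42 kW × 2.5 h × 30 = 31.5 kWh
Off-peak energy = 0.42 kW × 0.5 h × 30 = 6.3 kWh
Cost = 31.5 × $0.33 + 6.3 × $0.28 = $10.395 + $1.764 = $12.16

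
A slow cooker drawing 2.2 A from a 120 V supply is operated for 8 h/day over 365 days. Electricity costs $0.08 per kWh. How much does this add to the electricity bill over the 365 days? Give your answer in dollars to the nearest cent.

Power = 2.2 A × 120 V = 264 W = 0.264 kW
Runtime = 8 h/day × 365 days = 2920 h
Energy = 0.264 kW × 2920 h = 770.88 kWh
Cost = 770.88 kWh × $0.08/kWh = $61.67

$61.67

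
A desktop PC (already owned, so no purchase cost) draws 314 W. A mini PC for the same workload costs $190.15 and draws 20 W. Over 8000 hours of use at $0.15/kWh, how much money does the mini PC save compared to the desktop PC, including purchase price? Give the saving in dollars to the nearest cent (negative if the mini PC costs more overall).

desktop PC: $0.00 + (314/1000) kW × 8000 h × $0.15 = $0.00 + $376.8 = $376.8
mini PC: $190.15 + (20/1000) kW × 8000 h × $0.15 = $190.15 + $24 = $214.15
Saving = $376.8 − $214.15 = $162.65

$162.65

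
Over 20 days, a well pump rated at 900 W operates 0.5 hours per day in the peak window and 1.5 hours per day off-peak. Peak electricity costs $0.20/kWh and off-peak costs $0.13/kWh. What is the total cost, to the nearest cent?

Peak energy = 0.9 kW × 0.5 h × 20 = 9 kWh
Off-peak energy = 0.9 kW × 1.5 h × 20 = 27 kWh
Cost = 9 × $0.20 + 27 × $0.13 = $1.8 + $3.51 = $5.31

$5.31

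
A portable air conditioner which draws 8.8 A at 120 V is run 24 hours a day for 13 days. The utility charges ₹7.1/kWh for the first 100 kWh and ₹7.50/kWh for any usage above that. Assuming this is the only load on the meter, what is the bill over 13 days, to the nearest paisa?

Power = 8.8 A × 120 V = 1056 W = 1.056 kW
Runtime = 24 h × 13 = 312 h
Energy = 1.056 kW × 312 h = 329.472 kWh
Tier 1 (0–100 kWh): 100 × ₹7.1 = ₹710
Above 100 kWh: 229.472 × ₹7.50 = ₹1721.04
Bill = ₹2431.04

₹2431.04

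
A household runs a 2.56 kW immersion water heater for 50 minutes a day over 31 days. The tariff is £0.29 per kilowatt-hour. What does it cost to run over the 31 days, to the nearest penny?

Runtime = 50 min × 31 = 1550 min = 25.833333… h
Energy = 2.56 kW × 25.833333… h = 66.133333… kWh
Cost = 66.133333… kWh × £0.29/kWh = £19.18

£19.18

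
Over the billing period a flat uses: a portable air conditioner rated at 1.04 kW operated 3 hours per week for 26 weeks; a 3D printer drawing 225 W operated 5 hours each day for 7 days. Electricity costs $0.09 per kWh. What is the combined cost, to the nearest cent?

$8.01

portable air conditioner: Runtime = 3 h/week × 26 weeks = 78 h
portable air conditioner: 1.04 kW × 78 h = 81.12 kWh
3D printer: Runtime = 5 h/day × 7 days = 35 h
3D printer: 0.225 kW × 35 h = 7.875 kWh
Total energy = 88.995 kWh
Cost = 88.995 × $0.09 = $8.01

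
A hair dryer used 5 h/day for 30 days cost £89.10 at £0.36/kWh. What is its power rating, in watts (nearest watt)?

Energy = £89.10 ÷ £0.36/kWh = 247.5 kWh
Runtime = 5 h/day × 30 days = 150 h
Power = 247.5 kWh ÷ 150 h = 1.65 kW = 1650 W

1650 W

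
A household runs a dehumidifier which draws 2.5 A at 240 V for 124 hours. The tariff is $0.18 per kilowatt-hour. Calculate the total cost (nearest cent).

Power = 2.5 A × 240 V = 600 W = 0.6 kW
Energy = 0.6 kW × 124 h = 74.4 kWh
Cost = 74.4 kWh × $0.18/kWh = $13.39

$13.39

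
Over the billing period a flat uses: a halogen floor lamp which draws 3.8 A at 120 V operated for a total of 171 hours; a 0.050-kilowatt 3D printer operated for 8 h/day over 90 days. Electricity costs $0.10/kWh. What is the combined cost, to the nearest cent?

$11.40

halogen floor lamp: Power = 3.8 A × 120 V = 456 W = 0.456 kW
halogen floor lamp: 0.456 kW × 171 h = 77.976 kWh
3D printer: Runtime = 8 h/day × 90 days = 720 h
3D printer: 0.05 kW × 720 h = 36 kWh
Total energy = 113.976 kWh
Cost = 113.976 × $0.10 = $11.40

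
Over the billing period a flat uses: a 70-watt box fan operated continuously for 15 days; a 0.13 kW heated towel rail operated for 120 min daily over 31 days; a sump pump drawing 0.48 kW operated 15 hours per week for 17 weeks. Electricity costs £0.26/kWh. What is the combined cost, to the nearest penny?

£40.47

box fan: Runtime = 24 h × 15 = 360 h
box fan: 0.07 kW × 360 h = 25.2 kWh
heated towel rail: Runtime = 120 min × 31 = 3720 min = 62 h
heated towel rail: 0.13 kW × 62 h = 8.06 kWh
sump pump: Runtime = 15 h/week × 17 weeks = 255 h
sump pump: 0.48 kW × 255 h = 122.4 kWh
Total energy = 155.66 kWh
Cost = 155.66 × £0.26 = £40.47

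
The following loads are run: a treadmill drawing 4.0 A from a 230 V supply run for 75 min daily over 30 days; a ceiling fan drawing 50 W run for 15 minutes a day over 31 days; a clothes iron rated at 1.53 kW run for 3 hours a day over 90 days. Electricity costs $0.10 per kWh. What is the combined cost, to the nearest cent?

treadmill: Power = 4.0 A × 230 V = 920 W = 0.92 kW
treadmill: Runtime = 75 min × 30 = 2250 min = 37.5 h
treadmill: 0.92 kW × 37.5 h = 34.5 kWh
ceiling fan: Runtime = 15 min × 31 = 465 min = 7.75 h
ceiling fan: 0.05 kW × 7.75 h = 0.3875 kWh
clothes iron: Runtime = 3 h/day × 90 days = 270 h
clothes iron: 1.53 kW × 270 h = 413.1 kWh
Total energy = 447.9875 kWh
Cost = 447.9875 × $0.10 = $44.80

$44.80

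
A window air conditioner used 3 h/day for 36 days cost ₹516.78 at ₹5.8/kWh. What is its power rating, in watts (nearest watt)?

Energy = ₹516.78 ÷ ₹5.8/kWh = 89.1 kWh
Runtime = 3 h/day × 36 days = 108 h
Power = 89.1 kWh ÷ 108 h = 0.825 kW = 825 W

825 W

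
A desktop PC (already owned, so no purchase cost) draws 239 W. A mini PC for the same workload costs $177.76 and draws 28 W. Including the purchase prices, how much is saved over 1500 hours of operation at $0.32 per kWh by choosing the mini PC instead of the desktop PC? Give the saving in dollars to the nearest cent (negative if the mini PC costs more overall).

desktop PC: $0.00 + (239/1000) kW × 1500 h × $0.32 = $0.00 + $114.72 = $114.72
mini PC: $177.76 + (28/1000) kW × 1500 h × $0.32 = $177.76 + $13.44 = $191.2
Saving = $114.72 − $191.2 = −$76.48

-$76.48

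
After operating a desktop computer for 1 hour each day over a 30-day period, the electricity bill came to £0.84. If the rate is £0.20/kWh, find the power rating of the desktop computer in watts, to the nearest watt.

140 W

Energy = £0.84 ÷ £0.20/kWh = 4.2 kWh
Runtime = 1 h/day × 30 days = 30 h
Power = 4.2 kWh ÷ 30 h = 0.14 kW = 140 W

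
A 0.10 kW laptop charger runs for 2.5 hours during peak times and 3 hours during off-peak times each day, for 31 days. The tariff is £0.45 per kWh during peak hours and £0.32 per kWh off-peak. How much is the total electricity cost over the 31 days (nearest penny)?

£6.46

Peak energy = 0.1 kW × 2.5 h × 31 = 7.75 kWh
Off-peak energy = 0.1 kW × 3 h × 31 = 9.3 kWh
Cost = 7.75 × £0.45 + 9.3 × £0.32 = £3.4875 + £2.976 = £6.46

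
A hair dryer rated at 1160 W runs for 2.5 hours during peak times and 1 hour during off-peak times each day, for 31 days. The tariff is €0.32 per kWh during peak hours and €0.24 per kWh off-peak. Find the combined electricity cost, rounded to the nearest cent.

€37.40

Peak energy = 1.16 kW × 2.5 h × 31 = 89.9 kWh
Off-peak energy = 1.16 kW × 1 h × 31 = 35.96 kWh
Cost = 89.9 × €0.32 + 35.96 × €0.24 = €28.768 + €8.6304 = €37.40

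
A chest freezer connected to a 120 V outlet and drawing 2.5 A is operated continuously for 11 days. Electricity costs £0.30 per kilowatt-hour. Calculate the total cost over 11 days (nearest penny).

Power = 2.5 A × 120 V = 300 W = 0.3 kW
Runtime = 24 h × 11 = 264 h
Energy = 0.3 kW × 264 h = 79.2 kWh
Cost = 79.2 kWh × £0.30/kWh = £23.76

£23.76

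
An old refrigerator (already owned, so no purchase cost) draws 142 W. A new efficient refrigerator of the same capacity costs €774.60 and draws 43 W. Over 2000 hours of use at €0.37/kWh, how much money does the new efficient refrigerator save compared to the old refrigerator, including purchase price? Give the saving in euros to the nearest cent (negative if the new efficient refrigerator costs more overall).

-€701.34

old refrigerator: €0.00 + (142/1000) kW × 2000 h × €0.37 = €0.00 + €105.08 = €105.08
new efficient refrigerator: €774.60 + (43/1000) kW × 2000 h × €0.37 = €774.60 + €31.82 = €806.42
Saving = €105.08 − €806.42 = −€701.34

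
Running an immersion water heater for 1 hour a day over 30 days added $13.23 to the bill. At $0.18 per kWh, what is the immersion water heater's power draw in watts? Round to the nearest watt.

2450 W

Energy = $13.23 ÷ $0.18/kWh = 73.5 kWh
Runtime = 1 h/day × 30 days = 30 h
Power = 73.5 kWh ÷ 30 h = 2.45 kW = 2450 W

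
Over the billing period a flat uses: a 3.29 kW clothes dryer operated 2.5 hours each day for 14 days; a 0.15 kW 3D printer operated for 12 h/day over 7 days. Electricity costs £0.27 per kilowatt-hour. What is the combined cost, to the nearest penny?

£34.49

clothes dryer: Runtime = 2.5 h/day × 14 days = 35 h
clothes dryer: 3.29 kW × 35 h = 115.15 kWh
3D printer: Runtime = 12 h/day × 7 days = 84 h
3D printer: 0.15 kW × 84 h = 12.6 kWh
Total energy = 127.75 kWh
Cost = 127.75 × £0.27 = £34.49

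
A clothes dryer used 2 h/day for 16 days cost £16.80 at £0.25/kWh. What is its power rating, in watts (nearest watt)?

2100 W

Energy = £16.80 ÷ £0.25/kWh = 67.2 kWh
Runtime = 2 h/day × 16 days = 32 h
Power = 67.2 kWh ÷ 32 h = 2.1 kW = 2100 W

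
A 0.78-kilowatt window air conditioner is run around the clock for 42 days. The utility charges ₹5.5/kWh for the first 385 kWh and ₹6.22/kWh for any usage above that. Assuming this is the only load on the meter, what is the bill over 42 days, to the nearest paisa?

Runtime = 24 h × 42 = 1008 h
Energy = 0.78 kW × 1008 h = 786.24 kWh
Tier 1 (0–385 kWh): 385 × ₹5.5 = ₹2117.5
Above 385 kWh: 401.24 × ₹6.22 = ₹2495.7128
Bill = ₹4613.21

₹4613.21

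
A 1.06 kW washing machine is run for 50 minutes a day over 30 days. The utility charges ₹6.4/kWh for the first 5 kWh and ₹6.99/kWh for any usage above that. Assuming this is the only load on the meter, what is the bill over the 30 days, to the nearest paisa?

₹182.29

Runtime = 50 min × 30 = 1500 min = 25 h
Energy = 1.06 kW × 25 h = 26.5 kWh
Tier 1 (0–5 kWh): 5 × ₹6.4 = ₹32
Above 5 kWh: 21.5 × ₹6.99 = ₹150.285
Bill = ₹182.29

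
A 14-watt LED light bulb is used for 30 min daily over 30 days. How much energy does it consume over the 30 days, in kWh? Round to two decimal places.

Runtime = 30 min × 30 = 900 min = 15 h
Energy = 0.014 kW × 15 h = 0.21 kWh

0.21 kWh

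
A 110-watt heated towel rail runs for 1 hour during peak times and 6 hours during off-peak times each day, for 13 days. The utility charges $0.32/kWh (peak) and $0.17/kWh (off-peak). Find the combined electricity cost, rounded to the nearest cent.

$1.92

Peak energy = 0.11 kW × 1 h × 13 = 1.43 kWh
Off-peak energy = 0.11 kW × 6 h × 13 = 8.58 kWh
Cost = 1.43 × $0.32 + 8.58 × $0.17 = $0.4576 + $1.4586 = $1.92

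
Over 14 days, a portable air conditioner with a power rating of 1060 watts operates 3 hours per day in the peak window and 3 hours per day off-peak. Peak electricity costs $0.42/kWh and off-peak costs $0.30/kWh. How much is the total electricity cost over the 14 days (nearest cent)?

Peak energy = 1.06 kW × 3 h × 14 = 44.52 kWh
Off-peak energy = 1.06 kW × 3 h × 14 = 44.52 kWh
Cost = 44.52 × $0.42 + 44.52 × $0.30 = $18.6984 + $13.356 = $32.05

$32.05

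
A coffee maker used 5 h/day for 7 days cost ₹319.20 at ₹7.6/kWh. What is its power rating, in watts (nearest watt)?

Energy = ₹319.20 ÷ ₹7.6/kWh = 42 kWh
Runtime = 5 h/day × 7 days = 35 h
Power = 42 kWh ÷ 35 h = 1.2 kW = 1200 W

1200 W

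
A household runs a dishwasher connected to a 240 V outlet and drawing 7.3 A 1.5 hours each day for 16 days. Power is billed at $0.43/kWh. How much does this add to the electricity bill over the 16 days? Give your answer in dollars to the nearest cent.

$18.08

Power = 7.3 A × 240 V = 1752 W = 1.752 kW
Runtime = 1.5 h/day × 16 days = 24 h
Energy = 1.752 kW × 24 h = 42.048 kWh
Cost = 42.048 kWh × $0.43/kWh = $18.08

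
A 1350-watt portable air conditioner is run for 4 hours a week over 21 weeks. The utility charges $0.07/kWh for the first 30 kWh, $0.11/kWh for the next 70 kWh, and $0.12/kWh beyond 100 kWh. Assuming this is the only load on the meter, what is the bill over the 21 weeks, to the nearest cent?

Runtime = 4 h/week × 21 weeks = 84 h
Energy = 1.35 kW × 84 h = 113.4 kWh
Tier 1 (0–30 kWh): 30 × $0.07 = $2.1
Tier 2 (30–100 kWh): 70 × $0.11 = $7.7
Above 100 kWh: 13.4 × $0.12 = $1.608
Bill = $11.41

$11.41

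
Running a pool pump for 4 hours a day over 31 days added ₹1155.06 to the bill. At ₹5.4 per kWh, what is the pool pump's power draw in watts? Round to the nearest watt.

Energy = ₹1155.06 ÷ ₹5.4/kWh = 213.9 kWh
Runtime = 4 h/day × 31 days = 124 h
Power = 213.9 kWh ÷ 124 h = 1.725 kW = 1725 W

1725 W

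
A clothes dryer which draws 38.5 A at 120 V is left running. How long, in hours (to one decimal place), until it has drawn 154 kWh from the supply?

33.3 h

Power = 38.5 A × 120 V = 4620 W = 4.62 kW
Hours = 154 kWh ÷ 4.62 kW = 33.3 h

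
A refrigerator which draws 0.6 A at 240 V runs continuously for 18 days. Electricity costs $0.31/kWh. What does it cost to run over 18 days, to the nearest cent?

Power = 0.6 A × 240 V = 144 W = 0.144 kW
Runtime = 24 h × 18 = 432 h
Energy = 0.144 kW × 432 h = 62.208 kWh
Cost = 62.208 kWh × $0.31/kWh = $19.28

$19.28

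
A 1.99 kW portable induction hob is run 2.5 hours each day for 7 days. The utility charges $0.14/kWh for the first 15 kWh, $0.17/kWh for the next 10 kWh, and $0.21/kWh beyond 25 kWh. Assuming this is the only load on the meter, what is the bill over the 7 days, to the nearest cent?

$5.86

Runtime = 2.5 h/day × 7 days = 17.5 h
Energy = 1.99 kW × 17.5 h = 34.825 kWh
Tier 1 (0–15 kWh): 15 × $0.14 = $2.1
Tier 2 (15–25 kWh): 10 × $0.17 = $1.7
Above 25 kWh: 9.825 × $0.21 = $2.06325
Bill = $5.86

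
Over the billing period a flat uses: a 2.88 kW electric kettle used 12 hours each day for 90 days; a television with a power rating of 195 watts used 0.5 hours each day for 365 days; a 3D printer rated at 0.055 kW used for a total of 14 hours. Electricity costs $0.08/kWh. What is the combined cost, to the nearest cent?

electric kettle: Runtime = 12 h/day × 90 days = 1080 h
electric kettle: 2.88 kW × 1080 h = 3110.4 kWh
television: Runtime = 0.5 h/day × 365 days = 182.5 h
television: 0.195 kW × 182.5 h = 35.5875 kWh
3D printer: 0.055 kW × 14 h = 0.77 kWh
Total energy = 3146.7575 kWh
Cost = 3146.7575 × $0.08 = $251.74

$251.74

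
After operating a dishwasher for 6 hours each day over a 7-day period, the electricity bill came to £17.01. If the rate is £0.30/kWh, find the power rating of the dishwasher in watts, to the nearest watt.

Energy = £17.01 ÷ £0.30/kWh = 56.7 kWh
Runtime = 6 h/day × 7 days = 42 h
Power = 56.7 kWh ÷ 42 h = 1.35 kW = 1350 W

1350 W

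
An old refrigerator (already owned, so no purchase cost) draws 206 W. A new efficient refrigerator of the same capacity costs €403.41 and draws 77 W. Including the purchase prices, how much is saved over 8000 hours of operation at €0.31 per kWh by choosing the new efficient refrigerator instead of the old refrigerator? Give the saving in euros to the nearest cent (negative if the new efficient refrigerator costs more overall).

-€83.49

old refrigerator: €0.00 + (206/1000) kW × 8000 h × €0.31 = €0.00 + €510.88 = €510.88
new efficient refrigerator: €403.41 + (77/1000) kW × 8000 h × €0.31 = €403.41 + €190.96 = €594.37
Saving = €510.88 − €594.37 = −€83.49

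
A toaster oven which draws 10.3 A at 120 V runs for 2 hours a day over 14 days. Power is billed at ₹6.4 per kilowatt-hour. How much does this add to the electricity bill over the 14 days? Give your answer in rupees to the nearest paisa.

₹221.49

Power = 10.3 A × 120 V = 1236 W = 1.236 kW
Runtime = 2 h/day × 14 days = 28 h
Energy = 1.236 kW × 28 h = 34.608 kWh
Cost = 34.608 kWh × ₹6.4/kWh = ₹221.49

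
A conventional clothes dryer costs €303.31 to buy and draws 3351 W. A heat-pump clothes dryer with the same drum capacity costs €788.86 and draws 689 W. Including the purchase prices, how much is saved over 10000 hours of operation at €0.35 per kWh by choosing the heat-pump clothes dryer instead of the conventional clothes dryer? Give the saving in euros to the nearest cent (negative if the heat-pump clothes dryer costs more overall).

conventional clothes dryer: €303.31 + (3351/1000) kW × 10000 h × €0.35 = €303.31 + €11728.5 = €12031.81
heat-pump clothes dryer: €788.86 + (689/1000) kW × 10000 h × €0.35 = €788.86 + €2411.5 = €3200.36
Saving = €12031.81 − €3200.36 = €8831.45

€8831.45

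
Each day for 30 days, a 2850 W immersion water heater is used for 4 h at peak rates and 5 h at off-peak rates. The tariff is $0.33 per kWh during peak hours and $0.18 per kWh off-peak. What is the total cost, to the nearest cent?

Peak energy = 2.85 kW × 4 h × 30 = 342 kWh
Off-peak energy = 2.85 kW × 5 h × 30 = 427.5 kWh
Cost = 342 × $0.33 + 427.5 × $0.18 = $112.86 + $76.95 = $189.81

$189.81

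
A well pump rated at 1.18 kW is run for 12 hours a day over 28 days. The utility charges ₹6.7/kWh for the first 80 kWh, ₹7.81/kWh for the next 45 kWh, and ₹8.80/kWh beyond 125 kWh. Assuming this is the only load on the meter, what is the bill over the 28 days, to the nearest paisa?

₹3276.47

Runtime = 12 h/day × 28 days = 336 h
Energy = 1.18 kW × 336 h = 396.48 kWh
Tier 1 (0–80 kWh): 80 × ₹6.7 = ₹536
Tier 2 (80–125 kWh): 45 × ₹7.81 = ₹351.45
Above 125 kWh: 271.48 × ₹8.80 = ₹2389.024
Bill = ₹3276.47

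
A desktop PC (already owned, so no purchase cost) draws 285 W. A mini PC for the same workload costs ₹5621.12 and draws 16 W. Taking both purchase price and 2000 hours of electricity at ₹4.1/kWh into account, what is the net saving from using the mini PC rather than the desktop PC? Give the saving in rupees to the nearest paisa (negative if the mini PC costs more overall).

-₹3415.32

desktop PC: ₹0.00 + (285/1000) kW × 2000 h × ₹4.1 = ₹0.00 + ₹2337 = ₹2337
mini PC: ₹5621.12 + (16/1000) kW × 2000 h × ₹4.1 = ₹5621.12 + ₹131.2 = ₹5752.32
Saving = ₹2337 − ₹5752.32 = −₹3415.32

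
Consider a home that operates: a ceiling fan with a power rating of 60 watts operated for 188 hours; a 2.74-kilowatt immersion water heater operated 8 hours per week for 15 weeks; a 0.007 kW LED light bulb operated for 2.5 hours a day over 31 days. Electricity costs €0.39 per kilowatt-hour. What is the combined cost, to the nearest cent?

€132.84

ceiling fan: 0.06 kW × 188 h = 11.28 kWh
immersion water heater: Runtime = 8 h/week × 15 weeks = 120 h
immersion water heater: 2.74 kW × 120 h = 328.8 kWh
LED light bulb: Runtime = 2.5 h/day × 31 days = 77.5 h
LED light bulb: 0.007 kW × 77.5 h = 0.5425 kWh
Total energy = 340.6225 kWh
Cost = 340.6225 × €0.39 = €132.84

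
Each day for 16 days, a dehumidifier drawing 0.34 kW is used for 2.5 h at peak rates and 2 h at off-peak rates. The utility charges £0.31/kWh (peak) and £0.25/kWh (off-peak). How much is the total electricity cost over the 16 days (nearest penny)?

£6.94

Peak energy = 0.34 kW × 2.5 h × 16 = 13.6 kWh
Off-peak energy = 0.34 kW × 2 h × 16 = 10.88 kWh
Cost = 13.6 × £0.31 + 10.88 × £0.25 = £4.216 + £2.72 = £6.94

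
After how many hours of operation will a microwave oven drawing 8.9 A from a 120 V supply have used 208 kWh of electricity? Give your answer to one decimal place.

Power = 8.9 A × 120 V = 1068 W = 1.068 kW
Hours = 208 kWh ÷ 1.068 kW = 194.8 h

194.8 h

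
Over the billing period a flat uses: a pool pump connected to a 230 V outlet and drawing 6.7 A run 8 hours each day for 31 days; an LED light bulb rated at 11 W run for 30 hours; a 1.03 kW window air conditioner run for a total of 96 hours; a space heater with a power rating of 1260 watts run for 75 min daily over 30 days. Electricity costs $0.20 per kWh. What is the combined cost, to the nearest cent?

$105.73

pool pump: Power = 6.7 A × 230 V = 1541 W = 1.541 kW
pool pump: Runtime = 8 h/day × 31 days = 248 h
pool pump: 1.541 kW × 248 h = 382.168 kWh
LED light bulb: 0.011 kW × 30 h = 0.33 kWh
window air conditioner: 1.03 kW × 96 h = 98.88 kWh
space heater: Runtime = 75 min × 30 = 2250 min = 37.5 h
space heater: 1.26 kW × 37.5 h = 47.25 kWh
Total energy = 528.628 kWh
Cost = 528.628 × $0.20 = $105.73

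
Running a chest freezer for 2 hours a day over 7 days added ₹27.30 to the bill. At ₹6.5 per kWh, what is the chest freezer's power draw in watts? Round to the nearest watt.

300 W

Energy = ₹27.30 ÷ ₹6.5/kWh = 4.2 kWh
Runtime = 2 h/day × 7 days = 14 h
Power = 4.2 kWh ÷ 14 h = 0.3 kW = 300 W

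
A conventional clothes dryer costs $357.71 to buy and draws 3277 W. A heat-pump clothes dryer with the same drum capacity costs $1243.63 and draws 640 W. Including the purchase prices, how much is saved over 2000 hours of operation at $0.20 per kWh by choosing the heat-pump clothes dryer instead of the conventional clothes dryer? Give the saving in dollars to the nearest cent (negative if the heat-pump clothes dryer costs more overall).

$168.88

conventional clothes dryer: $357.71 + (3277/1000) kW × 2000 h × $0.20 = $357.71 + $1310.8 = $1668.51
heat-pump clothes dryer: $1243.63 + (640/1000) kW × 2000 h × $0.20 = $1243.63 + $256 = $1499.63
Saving = $1668.51 − $1499.63 = $168.88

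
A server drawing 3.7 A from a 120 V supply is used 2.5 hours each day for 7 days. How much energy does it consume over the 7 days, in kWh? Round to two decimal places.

7.77 kWh

Power = 3.7 A × 120 V = 444 W = 0.444 kW
Runtime = 2.5 h/day × 7 days = 17.5 h
Energy = 0.444 kW × 17.5 h = 7.77 kWh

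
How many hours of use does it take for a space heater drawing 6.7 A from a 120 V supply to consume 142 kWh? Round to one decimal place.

176.6 h

Power = 6.7 A × 120 V = 804 W = 0.804 kW
Hours = 142 kWh ÷ 0.804 kW = 176.6 h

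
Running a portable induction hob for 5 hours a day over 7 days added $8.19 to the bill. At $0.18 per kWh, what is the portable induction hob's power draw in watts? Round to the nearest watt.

1300 W

Energy = $8.19 ÷ $0.18/kWh = 45.5 kWh
Runtime = 5 h/day × 7 days = 35 h
Power = 45.5 kWh ÷ 35 h = 1.3 kW = 1300 W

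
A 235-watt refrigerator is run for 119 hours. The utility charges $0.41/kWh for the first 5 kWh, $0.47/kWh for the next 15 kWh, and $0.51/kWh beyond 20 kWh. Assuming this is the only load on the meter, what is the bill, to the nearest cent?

Energy = 0.235 kW × 119 h = 27.965 kWh
Tier 1 (0–5 kWh): 5 × $0.41 = $2.05
Tier 2 (5–20 kWh): 15 × $0.47 = $7.05
Above 20 kWh: 7.965 × $0.51 = $4.06215
Bill = $13.16

$13.16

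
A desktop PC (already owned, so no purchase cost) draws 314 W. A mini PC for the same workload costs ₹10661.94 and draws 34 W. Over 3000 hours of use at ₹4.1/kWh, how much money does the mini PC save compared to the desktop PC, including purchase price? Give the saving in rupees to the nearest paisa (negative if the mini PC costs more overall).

-₹7217.94

desktop PC: ₹0.00 + (314/1000) kW × 3000 h × ₹4.1 = ₹0.00 + ₹3862.2 = ₹3862.2
mini PC: ₹10661.94 + (34/1000) kW × 3000 h × ₹4.1 = ₹10661.94 + ₹418.2 = ₹11080.14
Saving = ₹3862.2 − ₹11080.14 = −₹7217.94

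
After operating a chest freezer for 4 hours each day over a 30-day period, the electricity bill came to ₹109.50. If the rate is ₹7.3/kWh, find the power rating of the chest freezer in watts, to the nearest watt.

Energy = ₹109.50 ÷ ₹7.3/kWh = 15 kWh
Runtime = 4 h/day × 30 days = 120 h
Power = 15 kWh ÷ 120 h = 0.125 kW = 125 W

125 W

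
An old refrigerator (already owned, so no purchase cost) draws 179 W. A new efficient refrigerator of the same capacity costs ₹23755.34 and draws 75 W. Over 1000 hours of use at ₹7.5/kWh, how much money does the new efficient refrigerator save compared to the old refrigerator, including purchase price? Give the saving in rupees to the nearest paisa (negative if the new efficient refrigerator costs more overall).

-₹22975.34

old refrigerator: ₹0.00 + (179/1000) kW × 1000 h × ₹7.5 = ₹0.00 + ₹1342.5 = ₹1342.5
new efficient refrigerator: ₹23755.34 + (75/1000) kW × 1000 h × ₹7.5 = ₹23755.34 + ₹562.5 = ₹24317.84
Saving = ₹1342.5 − ₹24317.84 = −₹22975.34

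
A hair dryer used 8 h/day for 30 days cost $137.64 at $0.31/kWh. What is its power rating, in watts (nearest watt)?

1850 W

Energy = $137.64 ÷ $0.31/kWh = 444 kWh
Runtime = 8 h/day × 30 days = 240 h
Power = 444 kWh ÷ 240 h = 1.85 kW = 1850 W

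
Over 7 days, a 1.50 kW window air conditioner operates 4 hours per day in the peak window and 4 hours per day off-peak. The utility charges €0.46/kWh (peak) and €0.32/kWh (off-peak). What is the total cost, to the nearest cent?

Peak energy = 1.5 kW × 4 h × 7 = 42 kWh
Off-peak energy = 1.5 kW × 4 h × 7 = 42 kWh
Cost = 42 × €0.46 + 42 × €0.32 = €19.32 + €13.44 = €32.76

€32.76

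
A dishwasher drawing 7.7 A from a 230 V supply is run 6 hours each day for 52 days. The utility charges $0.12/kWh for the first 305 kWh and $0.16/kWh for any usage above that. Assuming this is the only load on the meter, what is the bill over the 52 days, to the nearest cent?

$76.21

Power = 7.7 A × 230 V = 1771 W = 1.771 kW
Runtime = 6 h/day × 52 days = 312 h
Energy = 1.771 kW × 312 h = 552.552 kWh
Tier 1 (0–305 kWh): 305 × $0.12 = $36.6
Above 305 kWh: 247.552 × $0.16 = $39.60832
Bill = $76.21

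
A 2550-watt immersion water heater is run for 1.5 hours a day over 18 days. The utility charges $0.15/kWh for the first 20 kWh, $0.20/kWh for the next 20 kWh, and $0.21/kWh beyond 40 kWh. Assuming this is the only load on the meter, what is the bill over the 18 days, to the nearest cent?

Runtime = 1.5 h/day × 18 days = 27 h
Energy = 2.55 kW × 27 h = 68.85 kWh
Tier 1 (0–20 kWh): 20 × $0.15 = $3
Tier 2 (20–40 kWh): 20 × $0.20 = $4
Above 40 kWh: 28.85 × $0.21 = $6.0585
Bill = $13.06

$13.06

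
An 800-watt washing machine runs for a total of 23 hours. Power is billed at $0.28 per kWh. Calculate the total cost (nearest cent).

Energy = 0.8 kW × 23 h = 18.4 kWh
Cost = 18.4 kWh × $0.28/kWh = $5.15

$5.15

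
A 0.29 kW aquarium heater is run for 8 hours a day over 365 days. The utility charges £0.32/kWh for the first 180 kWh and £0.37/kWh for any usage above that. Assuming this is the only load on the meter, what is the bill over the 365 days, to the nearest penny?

Runtime = 8 h/day × 365 days = 2920 h
Energy = 0.29 kW × 2920 h = 846.8 kWh
Tier 1 (0–180 kWh): 180 × £0.32 = £57.6
Above 180 kWh: 666.8 × £0.37 = £246.716
Bill = £304.32

£304.32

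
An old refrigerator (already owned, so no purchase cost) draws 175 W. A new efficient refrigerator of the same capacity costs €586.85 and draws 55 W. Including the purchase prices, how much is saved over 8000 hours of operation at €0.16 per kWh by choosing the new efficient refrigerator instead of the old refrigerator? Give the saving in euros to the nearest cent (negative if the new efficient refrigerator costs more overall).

old refrigerator: €0.00 + (175/1000) kW × 8000 h × €0.16 = €0.00 + €224 = €224
new efficient refrigerator: €586.85 + (55/1000) kW × 8000 h × €0.16 = €586.85 + €70.4 = €657.25
Saving = €224 − €657.25 = −€433.25

-€433.25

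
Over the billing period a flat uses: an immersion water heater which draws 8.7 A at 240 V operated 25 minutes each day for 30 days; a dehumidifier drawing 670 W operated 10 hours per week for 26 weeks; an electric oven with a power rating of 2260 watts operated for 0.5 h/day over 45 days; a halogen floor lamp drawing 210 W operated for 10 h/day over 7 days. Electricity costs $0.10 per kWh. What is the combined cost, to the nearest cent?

$26.59

immersion water heater: Power = 8.7 A × 240 V = 2088 W = 2.088 kW
immersion water heater: Runtime = 25 min × 30 = 750 min = 12.5 h
immersion water heater: 2.088 kW × 12.5 h = 26.1 kWh
dehumidifier: Runtime = 10 h/week × 26 weeks = 260 h
dehumidifier: 0.67 kW × 260 h = 174.2 kWh
electric oven: Runtime = 0.5 h/day × 45 days = 22.5 h
electric oven: 2.26 kW × 22.5 h = 50.85 kWh
halogen floor lamp: Runtime = 10 h/day × 7 days = 70 h
halogen floor lamp: 0.21 kW × 70 h = 14.7 kWh
Total energy = 265.85 kWh
Cost = 265.85 × $0.10 = $26.59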